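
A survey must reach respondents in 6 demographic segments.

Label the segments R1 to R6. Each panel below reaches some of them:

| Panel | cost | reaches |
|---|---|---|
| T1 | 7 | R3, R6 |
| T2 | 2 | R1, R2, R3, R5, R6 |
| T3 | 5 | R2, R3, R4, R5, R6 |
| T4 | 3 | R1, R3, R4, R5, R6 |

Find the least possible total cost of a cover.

5

T2, T4 together cover every segment (T2 ∪ T4 = {R1, R2, R3, R4, R5, R6}); total cost 2 + 3 = 5.
No covering selection has total cost below 5.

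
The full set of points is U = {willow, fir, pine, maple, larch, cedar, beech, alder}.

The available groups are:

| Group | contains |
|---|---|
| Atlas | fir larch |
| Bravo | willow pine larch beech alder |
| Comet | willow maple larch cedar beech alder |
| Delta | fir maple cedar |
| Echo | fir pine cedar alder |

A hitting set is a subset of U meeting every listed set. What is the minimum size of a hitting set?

2

The 2 points {larch, cedar} hit every group.
The groups Bravo, Delta are pairwise disjoint, so any hitting set needs a separate point for each — at least 2. Hence 2 is optimal.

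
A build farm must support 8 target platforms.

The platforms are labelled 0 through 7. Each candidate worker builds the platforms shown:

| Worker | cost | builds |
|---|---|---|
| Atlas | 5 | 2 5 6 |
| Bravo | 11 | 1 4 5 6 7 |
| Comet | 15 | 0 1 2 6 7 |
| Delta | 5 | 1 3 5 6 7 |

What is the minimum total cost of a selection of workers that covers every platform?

31

Bravo, Comet, Delta together cover every platform (Bravo ∪ Comet ∪ Delta = {0, 1, 2, 3, 4, 5, 6, 7}); total cost 11 + 15 + 5 = 31.
The greedy pick Delta, Atlas, Bravo, Comet costs 36; no covering selection beats 31.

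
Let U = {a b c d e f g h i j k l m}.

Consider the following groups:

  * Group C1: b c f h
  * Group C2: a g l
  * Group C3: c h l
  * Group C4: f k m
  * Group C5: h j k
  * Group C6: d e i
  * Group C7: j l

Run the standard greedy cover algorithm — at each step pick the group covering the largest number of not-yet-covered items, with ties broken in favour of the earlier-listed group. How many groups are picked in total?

5

Greedy: pick C1 (covers 4 new) → pick C2 (covers 3 new) → pick C6 (covers 3 new) → pick C4 (covers 2 new) → pick C5 (covers 1 new). Total picks: 5.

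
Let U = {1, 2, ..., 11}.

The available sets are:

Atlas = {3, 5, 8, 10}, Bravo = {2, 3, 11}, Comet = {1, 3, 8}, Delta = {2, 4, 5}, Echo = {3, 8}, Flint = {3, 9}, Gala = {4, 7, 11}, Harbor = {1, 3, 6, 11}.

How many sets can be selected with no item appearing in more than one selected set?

Delta, Flint are pairwise disjoint (Delta={2,4,5}; Flint={3,9}).
Every remaining set overlaps one of these, and no 3 of the listed sets are pairwise disjoint, so 2 is the maximum.

2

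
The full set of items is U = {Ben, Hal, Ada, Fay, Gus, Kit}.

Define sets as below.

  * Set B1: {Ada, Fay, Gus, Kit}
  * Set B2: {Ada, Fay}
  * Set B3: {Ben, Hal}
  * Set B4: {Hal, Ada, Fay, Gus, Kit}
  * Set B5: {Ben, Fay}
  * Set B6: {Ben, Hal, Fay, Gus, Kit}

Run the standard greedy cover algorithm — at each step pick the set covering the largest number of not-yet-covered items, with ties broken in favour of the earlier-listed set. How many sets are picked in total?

Greedy: pick B4 (covers 5 new) → pick B3 (covers 1 new). Total picks: 2.

2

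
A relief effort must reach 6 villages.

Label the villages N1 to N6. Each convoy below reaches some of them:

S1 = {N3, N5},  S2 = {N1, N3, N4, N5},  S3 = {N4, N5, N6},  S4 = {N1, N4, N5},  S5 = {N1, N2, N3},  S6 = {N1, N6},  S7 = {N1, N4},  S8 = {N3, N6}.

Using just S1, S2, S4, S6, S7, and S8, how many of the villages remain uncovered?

1

Union of S1, S2, S4, S6, S7, S8 = {N1, N3, N4, N5, N6}.
Not covered: N2 — 1 village.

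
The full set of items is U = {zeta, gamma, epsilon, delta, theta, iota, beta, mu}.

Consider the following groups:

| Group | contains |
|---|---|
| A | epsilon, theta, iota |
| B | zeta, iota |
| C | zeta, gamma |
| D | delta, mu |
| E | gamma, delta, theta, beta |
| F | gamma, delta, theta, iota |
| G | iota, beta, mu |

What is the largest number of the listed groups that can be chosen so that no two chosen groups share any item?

A, C, D are pairwise disjoint (A={epsilon,theta,iota}; C={zeta,gamma}; D={delta,mu}).
Every remaining group overlaps one of these, and no 4 of the listed groups are pairwise disjoint, so 3 is the maximum.

3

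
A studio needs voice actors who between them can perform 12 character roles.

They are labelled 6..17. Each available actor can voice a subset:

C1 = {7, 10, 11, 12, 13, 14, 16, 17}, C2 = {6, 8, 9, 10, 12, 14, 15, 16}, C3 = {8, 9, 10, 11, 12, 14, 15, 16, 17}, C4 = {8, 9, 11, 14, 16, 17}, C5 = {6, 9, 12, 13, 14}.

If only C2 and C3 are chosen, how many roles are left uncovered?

2

Union of C2, C3 = {6, 8, 9, 10, 11, 12, 14, 15, 16, 17}.
Not covered: 7, 13 — 2 roles.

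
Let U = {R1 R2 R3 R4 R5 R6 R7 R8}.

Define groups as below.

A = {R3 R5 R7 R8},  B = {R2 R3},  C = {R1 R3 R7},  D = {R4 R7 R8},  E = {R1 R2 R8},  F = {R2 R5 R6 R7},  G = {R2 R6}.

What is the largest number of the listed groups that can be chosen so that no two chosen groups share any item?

2

C, G are pairwise disjoint (C={R1,R3,R7}; G={R2,R6}).
Every remaining group overlaps one of these, and no 3 of the listed groups are pairwise disjoint, so 2 is the maximum.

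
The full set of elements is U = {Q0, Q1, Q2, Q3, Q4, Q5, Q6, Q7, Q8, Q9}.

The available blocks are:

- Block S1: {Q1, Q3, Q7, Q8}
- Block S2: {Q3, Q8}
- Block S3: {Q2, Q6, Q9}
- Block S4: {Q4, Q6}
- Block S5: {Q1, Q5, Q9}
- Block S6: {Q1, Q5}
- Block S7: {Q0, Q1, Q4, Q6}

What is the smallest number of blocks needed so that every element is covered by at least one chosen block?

Take {S1, S3, S6, S7}. Their union is {Q0, Q1, Q2, Q3, Q4, Q5, Q6, Q7, Q8, Q9}, which is all 10 elements.
No 3 of the 7 blocks cover everything (all 35 combinations miss at least one element), so 4 is optimal.

4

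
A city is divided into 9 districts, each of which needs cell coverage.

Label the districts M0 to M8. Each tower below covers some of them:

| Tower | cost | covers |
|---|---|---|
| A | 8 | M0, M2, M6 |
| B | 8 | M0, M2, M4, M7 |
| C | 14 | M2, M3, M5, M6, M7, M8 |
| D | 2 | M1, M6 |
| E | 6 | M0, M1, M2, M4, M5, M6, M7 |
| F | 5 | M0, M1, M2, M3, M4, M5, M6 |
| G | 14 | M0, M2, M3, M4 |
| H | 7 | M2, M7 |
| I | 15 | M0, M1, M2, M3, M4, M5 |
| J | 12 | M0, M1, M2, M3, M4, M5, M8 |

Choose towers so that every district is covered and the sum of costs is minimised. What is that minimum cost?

E, J together cover every district (E ∪ J = {M0, M1, M2, M3, M4, M5, M6, M7, M8}); total cost 6 + 12 = 18.
The greedy pick F, E, J costs 23; no covering selection beats 18.

18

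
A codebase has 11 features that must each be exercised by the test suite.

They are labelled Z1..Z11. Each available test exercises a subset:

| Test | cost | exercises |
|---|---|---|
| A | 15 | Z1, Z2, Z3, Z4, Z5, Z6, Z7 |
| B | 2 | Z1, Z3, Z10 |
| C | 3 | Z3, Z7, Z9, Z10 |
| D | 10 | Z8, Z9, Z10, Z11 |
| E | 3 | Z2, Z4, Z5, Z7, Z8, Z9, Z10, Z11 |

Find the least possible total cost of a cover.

18

A, E together cover every feature (A ∪ E = {Z1, Z2, Z3, Z4, Z5, Z6, Z7, Z8, Z9, Z10, Z11}); total cost 15 + 3 = 18.
The greedy pick E, B, A costs 20; no covering selection beats 18.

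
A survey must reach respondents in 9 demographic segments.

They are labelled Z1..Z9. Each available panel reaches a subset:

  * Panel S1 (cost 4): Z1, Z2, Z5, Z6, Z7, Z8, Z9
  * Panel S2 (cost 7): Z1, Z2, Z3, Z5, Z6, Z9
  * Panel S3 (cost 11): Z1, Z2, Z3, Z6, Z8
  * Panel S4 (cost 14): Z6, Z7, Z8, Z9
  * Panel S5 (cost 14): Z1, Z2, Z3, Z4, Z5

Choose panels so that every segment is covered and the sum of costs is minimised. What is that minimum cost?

S1, S5 together cover every segment (S1 ∪ S5 = {Z1, Z2, Z3, Z4, Z5, Z6, Z7, Z8, Z9}); total cost 4 + 14 = 18.
The greedy pick S1, S2, S5 costs 25; no covering selection beats 18.

18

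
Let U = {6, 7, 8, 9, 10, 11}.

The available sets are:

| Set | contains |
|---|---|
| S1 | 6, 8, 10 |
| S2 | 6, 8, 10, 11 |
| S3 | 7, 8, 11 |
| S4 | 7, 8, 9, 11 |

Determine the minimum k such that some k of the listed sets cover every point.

2

S1 and S4 cover everything between them: the union {6, 7, 8, 9, 10, 11} is all of U.
No single set has all 6 points (the largest, S2, has 4), so 2 is optimal.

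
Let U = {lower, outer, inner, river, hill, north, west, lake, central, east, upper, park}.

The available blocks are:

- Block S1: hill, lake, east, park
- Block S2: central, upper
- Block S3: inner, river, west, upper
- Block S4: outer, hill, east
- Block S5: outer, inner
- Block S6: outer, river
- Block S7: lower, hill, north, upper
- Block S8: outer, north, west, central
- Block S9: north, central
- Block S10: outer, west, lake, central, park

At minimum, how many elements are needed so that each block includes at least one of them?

4

The 4 elements {outer, river, hill, central} hit every block.
No choice of 3 elements meets every block, so 4 is the minimum.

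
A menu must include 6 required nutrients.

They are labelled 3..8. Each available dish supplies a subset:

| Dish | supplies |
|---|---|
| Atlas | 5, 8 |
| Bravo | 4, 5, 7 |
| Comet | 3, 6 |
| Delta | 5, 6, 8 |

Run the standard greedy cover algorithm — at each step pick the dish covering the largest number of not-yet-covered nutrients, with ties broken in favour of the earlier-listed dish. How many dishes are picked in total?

Greedy: pick Bravo (covers 3 new) → pick Comet (covers 2 new) → pick Atlas (covers 1 new). Total picks: 3.

3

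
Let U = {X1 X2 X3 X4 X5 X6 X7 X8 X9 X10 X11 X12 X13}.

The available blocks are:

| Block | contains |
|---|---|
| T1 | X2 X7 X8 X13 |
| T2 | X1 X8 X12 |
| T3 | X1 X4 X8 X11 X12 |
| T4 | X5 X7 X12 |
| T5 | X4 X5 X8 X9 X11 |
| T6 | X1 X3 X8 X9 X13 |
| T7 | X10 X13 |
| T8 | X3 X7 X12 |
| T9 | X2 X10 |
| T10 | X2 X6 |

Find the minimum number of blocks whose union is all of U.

T4, T5, T6, T7, and T10 cover everything between them: the union {X1, X2, X3, X4, X5, X6, X7, X8, X9, X10, X11, X12, X13} is all of U.
No 4 of the 10 blocks cover everything (all 210 combinations miss at least one element), so 5 is optimal.

5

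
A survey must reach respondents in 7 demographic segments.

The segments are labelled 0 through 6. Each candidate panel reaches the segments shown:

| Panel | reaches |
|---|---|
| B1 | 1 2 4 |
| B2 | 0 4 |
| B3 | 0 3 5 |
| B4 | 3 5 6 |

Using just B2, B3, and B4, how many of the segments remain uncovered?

2

Union of B2, B3, B4 = {0, 3, 4, 5, 6}.
Not covered: 1, 2 — 2 segments.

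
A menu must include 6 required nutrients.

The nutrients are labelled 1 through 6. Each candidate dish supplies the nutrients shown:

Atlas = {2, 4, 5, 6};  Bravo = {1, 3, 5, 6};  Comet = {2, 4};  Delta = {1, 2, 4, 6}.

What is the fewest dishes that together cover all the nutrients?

Take {Atlas, Bravo}. Their union is {1, 2, 3, 4, 5, 6}, which is all 6 nutrients.
No single dish has all 6 nutrients (the largest, Atlas, has 4), so 2 is optimal.

2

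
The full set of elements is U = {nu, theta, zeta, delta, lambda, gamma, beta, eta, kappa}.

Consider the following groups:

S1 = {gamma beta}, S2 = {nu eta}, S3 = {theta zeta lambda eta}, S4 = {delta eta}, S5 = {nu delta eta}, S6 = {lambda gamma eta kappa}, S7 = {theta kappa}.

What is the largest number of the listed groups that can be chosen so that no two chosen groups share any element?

3

S1, S5, S7 are pairwise disjoint (S1={gamma,beta}; S5={nu,delta,eta}; S7={theta,kappa}).
Every remaining group overlaps one of these, and no 4 of the listed groups are pairwise disjoint, so 3 is the maximum.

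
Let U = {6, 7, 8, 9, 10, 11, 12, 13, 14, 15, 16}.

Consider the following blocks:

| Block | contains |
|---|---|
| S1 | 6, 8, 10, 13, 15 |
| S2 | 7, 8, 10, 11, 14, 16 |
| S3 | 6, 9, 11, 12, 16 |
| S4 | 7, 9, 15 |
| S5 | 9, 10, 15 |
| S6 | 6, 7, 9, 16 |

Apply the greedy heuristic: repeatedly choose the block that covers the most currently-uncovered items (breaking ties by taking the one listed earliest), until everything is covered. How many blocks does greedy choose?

Greedy: pick S2 (covers 6 new) → pick S1 (covers 3 new) → pick S3 (covers 2 new). Total picks: 3.

3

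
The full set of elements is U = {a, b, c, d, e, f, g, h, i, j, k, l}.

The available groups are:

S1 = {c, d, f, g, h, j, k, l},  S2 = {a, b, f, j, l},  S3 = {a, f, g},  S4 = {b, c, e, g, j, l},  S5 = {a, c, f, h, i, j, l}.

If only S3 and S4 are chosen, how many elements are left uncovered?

Union of S3, S4 = {a, b, c, e, f, g, j, l}.
Not covered: d, h, i, k — 4 elements.

4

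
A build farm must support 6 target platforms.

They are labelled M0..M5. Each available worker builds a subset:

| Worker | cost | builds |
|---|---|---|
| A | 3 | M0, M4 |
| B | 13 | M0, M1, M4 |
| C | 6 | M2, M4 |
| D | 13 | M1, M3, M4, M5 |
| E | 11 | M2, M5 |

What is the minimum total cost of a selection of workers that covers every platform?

22

A, C, D together cover every platform (A ∪ C ∪ D = {M0, M1, M2, M3, M4, M5}); total cost 3 + 6 + 13 = 22.
No covering selection has total cost below 22.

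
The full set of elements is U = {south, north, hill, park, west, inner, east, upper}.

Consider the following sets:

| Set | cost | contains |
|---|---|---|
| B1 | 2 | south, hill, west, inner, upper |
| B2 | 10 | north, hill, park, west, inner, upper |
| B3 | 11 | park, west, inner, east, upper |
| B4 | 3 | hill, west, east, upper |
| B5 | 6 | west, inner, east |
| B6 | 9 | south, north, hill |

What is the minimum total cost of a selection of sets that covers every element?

15

B1, B2, B4 together cover every element (B1 ∪ B2 ∪ B4 = {south, north, hill, park, west, inner, east, upper}); total cost 2 + 10 + 3 = 15.
No covering selection has total cost below 15.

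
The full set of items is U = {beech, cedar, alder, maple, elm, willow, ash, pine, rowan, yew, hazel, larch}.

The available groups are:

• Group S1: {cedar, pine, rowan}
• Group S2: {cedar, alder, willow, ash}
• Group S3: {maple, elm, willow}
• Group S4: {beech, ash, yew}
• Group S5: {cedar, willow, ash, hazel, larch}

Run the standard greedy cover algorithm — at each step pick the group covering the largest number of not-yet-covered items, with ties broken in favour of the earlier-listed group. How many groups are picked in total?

Greedy: pick S5 (covers 5 new) → pick S1 (covers 2 new) → pick S3 (covers 2 new) → pick S4 (covers 2 new) → pick S2 (covers 1 new). Total picks: 5.

5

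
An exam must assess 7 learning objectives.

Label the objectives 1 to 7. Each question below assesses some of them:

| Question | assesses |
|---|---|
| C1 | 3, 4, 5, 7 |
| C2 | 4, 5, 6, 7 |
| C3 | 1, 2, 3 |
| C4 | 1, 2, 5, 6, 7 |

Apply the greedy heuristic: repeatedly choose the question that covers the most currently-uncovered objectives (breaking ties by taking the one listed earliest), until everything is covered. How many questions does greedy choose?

2

Greedy: pick C4 (covers 5 new) → pick C1 (covers 2 new). Total picks: 2.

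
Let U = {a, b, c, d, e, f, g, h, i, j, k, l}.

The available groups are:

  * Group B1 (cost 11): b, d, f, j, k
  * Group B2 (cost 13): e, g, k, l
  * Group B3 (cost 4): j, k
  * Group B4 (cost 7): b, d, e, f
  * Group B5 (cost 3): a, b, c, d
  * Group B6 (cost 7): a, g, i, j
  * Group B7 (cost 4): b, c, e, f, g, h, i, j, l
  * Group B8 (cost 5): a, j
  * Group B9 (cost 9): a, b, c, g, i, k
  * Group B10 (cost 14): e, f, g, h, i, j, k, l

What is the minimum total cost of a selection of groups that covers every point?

11

B3, B5, B7 together cover every point (B3 ∪ B5 ∪ B7 = {a, b, c, d, e, f, g, h, i, j, k, l}); total cost 4 + 3 + 4 = 11.
No covering selection has total cost below 11.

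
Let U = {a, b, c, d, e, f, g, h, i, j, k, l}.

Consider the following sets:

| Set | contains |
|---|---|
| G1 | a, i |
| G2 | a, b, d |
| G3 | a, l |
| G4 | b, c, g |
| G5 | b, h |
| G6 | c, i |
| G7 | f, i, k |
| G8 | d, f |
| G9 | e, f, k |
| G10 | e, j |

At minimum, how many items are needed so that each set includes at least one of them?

5

The 5 items {a, b, c, e, f} hit every set.
The sets G3, G5, G6, G8, G10 are pairwise disjoint, so any hitting set needs a separate item for each — at least 5. Hence 5 is optimal.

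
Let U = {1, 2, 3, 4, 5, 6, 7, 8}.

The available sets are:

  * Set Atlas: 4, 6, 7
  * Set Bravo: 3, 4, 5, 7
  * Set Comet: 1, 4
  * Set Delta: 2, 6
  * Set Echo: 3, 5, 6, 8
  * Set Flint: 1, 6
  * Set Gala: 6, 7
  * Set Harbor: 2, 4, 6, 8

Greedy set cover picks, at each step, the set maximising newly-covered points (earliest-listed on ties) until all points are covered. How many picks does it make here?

3

Greedy: pick Bravo (covers 4 new) → pick Harbor (covers 3 new) → pick Comet (covers 1 new). Total picks: 3.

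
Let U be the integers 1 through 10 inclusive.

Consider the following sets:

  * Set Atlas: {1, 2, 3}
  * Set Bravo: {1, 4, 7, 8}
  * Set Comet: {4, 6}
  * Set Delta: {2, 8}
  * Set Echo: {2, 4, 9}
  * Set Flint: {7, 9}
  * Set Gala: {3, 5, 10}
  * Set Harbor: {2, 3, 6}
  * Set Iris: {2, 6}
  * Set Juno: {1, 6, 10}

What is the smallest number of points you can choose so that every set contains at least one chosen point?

4

The 4 points {2, 6, 7, 10} hit every set.
The sets Comet, Delta, Flint, Gala are pairwise disjoint, so any hitting set needs a separate point for each — at least 4. Hence 4 is optimal.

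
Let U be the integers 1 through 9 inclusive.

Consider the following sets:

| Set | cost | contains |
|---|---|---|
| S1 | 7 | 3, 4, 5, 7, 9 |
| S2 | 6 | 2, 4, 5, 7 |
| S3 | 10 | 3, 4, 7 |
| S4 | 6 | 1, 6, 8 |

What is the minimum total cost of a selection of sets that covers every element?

19

S1, S2, S4 together cover every element (S1 ∪ S2 ∪ S4 = {1, 2, 3, 4, 5, 6, 7, 8, 9}); total cost 7 + 6 + 6 = 19.
No covering selection has total cost below 19.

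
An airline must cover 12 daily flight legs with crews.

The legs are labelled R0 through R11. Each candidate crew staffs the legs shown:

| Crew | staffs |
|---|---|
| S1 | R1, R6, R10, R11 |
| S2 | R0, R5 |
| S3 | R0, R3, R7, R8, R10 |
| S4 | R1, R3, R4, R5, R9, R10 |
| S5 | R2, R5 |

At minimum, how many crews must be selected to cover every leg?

Take {S1, S3, S4, S5}. Their union is {R0, R1, R2, R3, R4, R5, R6, R7, R8, R9, R10, R11}, which is all 12 legs.
No 3 of the 5 crews cover everything (all 10 combinations miss at least one leg), so 4 is optimal.

4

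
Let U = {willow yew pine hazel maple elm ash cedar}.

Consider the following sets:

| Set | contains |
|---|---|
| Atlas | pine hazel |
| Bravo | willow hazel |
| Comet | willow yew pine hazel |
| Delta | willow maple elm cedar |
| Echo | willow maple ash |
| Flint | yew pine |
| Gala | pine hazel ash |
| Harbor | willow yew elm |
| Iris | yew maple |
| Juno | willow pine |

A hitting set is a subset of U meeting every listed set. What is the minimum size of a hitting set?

3

The 3 items {willow, yew, pine} hit every set.
No choice of 2 items meets every set, so 3 is the minimum.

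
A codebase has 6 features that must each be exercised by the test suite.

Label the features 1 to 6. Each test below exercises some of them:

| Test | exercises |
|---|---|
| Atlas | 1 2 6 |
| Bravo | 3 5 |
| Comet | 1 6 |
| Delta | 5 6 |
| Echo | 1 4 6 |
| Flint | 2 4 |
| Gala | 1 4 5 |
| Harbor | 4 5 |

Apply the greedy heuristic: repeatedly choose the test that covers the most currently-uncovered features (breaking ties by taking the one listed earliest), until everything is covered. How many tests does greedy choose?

3

Greedy: pick Atlas (covers 3 new) → pick Bravo (covers 2 new) → pick Echo (covers 1 new). Total picks: 3.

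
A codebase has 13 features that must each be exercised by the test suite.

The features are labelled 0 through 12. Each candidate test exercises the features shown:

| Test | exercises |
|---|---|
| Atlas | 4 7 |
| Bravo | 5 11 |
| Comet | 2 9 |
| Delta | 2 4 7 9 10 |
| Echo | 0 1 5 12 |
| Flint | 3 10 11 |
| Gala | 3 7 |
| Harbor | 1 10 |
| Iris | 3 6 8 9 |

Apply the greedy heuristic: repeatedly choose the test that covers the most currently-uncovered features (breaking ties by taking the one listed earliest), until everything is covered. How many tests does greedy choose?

4

Greedy: pick Delta (covers 5 new) → pick Echo (covers 4 new) → pick Iris (covers 3 new) → pick Bravo (covers 1 new). Total picks: 4.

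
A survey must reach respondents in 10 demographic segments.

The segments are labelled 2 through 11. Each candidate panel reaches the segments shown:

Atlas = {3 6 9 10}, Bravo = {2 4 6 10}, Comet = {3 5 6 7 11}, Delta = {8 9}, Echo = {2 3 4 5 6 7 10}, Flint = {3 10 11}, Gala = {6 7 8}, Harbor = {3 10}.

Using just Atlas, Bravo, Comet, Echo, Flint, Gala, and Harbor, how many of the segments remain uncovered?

Union of Atlas, Bravo, Comet, Echo, Flint, Gala, Harbor = {2, 3, 4, 5, 6, 7, 8, 9, 10, 11} — that's every segment, so 0 are uncovered.

0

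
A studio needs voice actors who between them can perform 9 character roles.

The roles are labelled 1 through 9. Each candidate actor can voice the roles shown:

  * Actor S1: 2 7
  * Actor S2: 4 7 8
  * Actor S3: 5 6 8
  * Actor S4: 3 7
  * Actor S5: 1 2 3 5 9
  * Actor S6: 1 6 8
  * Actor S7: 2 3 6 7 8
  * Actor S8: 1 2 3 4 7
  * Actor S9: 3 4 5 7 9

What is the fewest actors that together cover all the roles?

S5 and S7 and S9 together: S5 ∪ S7 ∪ S9 = {1, 2, 3, 4, 5, 6, 7, 8, 9} — every role is covered.
No 2 of the 9 actors cover everything (all 36 combinations miss at least one role), so 3 is optimal.

3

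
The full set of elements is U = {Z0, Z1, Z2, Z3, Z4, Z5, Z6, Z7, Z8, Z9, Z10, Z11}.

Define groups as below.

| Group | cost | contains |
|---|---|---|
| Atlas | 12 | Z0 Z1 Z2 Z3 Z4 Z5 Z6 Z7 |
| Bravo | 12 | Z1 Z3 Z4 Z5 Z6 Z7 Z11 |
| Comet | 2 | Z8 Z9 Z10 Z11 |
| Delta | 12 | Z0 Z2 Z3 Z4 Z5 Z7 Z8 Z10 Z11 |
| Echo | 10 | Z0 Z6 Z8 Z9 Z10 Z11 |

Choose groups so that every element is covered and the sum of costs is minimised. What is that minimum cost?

14

Atlas, Comet together cover every element (Atlas ∪ Comet = {Z0, Z1, Z2, Z3, Z4, Z5, Z6, Z7, Z8, Z9, Z10, Z11}); total cost 12 + 2 = 14.
No covering selection has total cost below 14.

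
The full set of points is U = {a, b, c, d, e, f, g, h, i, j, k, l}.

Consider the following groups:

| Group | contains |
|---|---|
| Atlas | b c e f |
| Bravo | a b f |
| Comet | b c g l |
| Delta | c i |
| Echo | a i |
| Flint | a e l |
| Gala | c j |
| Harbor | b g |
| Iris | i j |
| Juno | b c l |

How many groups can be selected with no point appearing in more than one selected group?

3

Flint, Gala, Harbor are pairwise disjoint (Flint={a,e,l}; Gala={c,j}; Harbor={b,g}).
Every remaining group overlaps one of these, and no 4 of the listed groups are pairwise disjoint, so 3 is the maximum.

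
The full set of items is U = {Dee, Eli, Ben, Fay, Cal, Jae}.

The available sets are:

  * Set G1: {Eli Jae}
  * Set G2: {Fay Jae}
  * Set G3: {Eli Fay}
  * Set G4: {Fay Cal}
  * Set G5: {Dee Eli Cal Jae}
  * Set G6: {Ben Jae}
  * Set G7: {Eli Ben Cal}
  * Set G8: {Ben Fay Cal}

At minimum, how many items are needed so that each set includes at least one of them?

3

The 3 items {Eli, Cal, Jae} hit every set.
No choice of 2 items meets every set, so 3 is the minimum.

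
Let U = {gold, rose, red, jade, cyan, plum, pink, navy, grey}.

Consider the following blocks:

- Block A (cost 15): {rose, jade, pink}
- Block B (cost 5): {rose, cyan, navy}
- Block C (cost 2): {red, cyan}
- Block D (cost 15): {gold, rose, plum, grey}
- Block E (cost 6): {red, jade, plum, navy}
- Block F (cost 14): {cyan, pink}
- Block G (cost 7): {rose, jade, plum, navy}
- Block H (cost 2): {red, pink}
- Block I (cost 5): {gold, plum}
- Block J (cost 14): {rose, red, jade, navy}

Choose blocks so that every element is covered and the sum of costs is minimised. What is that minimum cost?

C, D, E, H together cover every element (C ∪ D ∪ E ∪ H = {gold, rose, red, jade, cyan, plum, pink, navy, grey}); total cost 2 + 15 + 6 + 2 = 25.
The greedy pick C, G, H, I, D costs 31; no covering selection beats 25.

25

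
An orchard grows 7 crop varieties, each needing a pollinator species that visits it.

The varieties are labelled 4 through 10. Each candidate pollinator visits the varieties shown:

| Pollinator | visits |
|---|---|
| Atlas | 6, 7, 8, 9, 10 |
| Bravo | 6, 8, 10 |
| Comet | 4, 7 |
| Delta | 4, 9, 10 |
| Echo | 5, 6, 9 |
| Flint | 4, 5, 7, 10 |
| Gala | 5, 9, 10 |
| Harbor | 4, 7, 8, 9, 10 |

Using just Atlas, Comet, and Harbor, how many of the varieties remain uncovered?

Union of Atlas, Comet, Harbor = {4, 6, 7, 8, 9, 10}.
Not covered: 5 — 1 variety.

1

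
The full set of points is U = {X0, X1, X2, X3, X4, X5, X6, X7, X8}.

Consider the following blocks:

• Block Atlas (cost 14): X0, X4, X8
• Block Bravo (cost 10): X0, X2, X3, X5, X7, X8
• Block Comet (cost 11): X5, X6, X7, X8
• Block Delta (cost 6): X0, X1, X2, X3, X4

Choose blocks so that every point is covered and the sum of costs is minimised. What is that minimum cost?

Comet, Delta together cover every point (Comet ∪ Delta = {X0, X1, X2, X3, X4, X5, X6, X7, X8}); total cost 11 + 6 = 17.
No covering selection has total cost below 17.

17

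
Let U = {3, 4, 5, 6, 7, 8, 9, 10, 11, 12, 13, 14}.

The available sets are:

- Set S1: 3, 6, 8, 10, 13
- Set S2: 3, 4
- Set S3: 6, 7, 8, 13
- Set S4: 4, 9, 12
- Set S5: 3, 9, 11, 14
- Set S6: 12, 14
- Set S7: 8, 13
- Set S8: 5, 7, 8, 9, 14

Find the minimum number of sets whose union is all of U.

4

Take {S1, S4, S5, S8}. Their union is {3, 4, 5, 6, 7, 8, 9, 10, 11, 12, 13, 14}, which is all 12 elements.
No 3 of the 8 sets cover everything (all 56 combinations miss at least one element), so 4 is optimal.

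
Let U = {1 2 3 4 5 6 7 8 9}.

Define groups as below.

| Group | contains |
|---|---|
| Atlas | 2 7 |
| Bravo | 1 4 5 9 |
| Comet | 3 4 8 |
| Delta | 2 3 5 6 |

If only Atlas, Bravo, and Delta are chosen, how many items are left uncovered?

1

Union of Atlas, Bravo, Delta = {1, 2, 3, 4, 5, 6, 7, 9}.
Not covered: 8 — 1 item.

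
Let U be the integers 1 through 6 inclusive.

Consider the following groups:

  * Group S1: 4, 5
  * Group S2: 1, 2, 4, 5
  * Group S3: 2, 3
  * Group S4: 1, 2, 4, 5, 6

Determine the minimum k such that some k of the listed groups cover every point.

2

S3 and S4 cover everything between them: the union {1, 2, 3, 4, 5, 6} is all of U.
No single group has all 6 points (the largest, S4, has 5), so 2 is optimal.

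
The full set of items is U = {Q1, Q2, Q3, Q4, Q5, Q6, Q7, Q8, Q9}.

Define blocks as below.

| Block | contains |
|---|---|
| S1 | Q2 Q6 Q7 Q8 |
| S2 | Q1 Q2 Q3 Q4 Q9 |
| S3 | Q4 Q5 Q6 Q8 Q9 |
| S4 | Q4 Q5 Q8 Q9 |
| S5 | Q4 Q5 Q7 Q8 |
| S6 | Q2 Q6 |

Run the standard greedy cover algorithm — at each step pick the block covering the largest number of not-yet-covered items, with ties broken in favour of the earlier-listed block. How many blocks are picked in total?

3

Greedy: pick S2 (covers 5 new) → pick S1 (covers 3 new) → pick S3 (covers 1 new). Total picks: 3.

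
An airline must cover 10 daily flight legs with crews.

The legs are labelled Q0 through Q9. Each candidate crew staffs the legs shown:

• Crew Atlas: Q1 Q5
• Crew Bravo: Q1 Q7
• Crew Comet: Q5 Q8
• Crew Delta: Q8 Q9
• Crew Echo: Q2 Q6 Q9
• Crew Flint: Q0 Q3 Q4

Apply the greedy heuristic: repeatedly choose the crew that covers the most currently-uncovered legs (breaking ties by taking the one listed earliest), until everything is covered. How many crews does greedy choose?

5

Greedy: pick Echo (covers 3 new) → pick Flint (covers 3 new) → pick Atlas (covers 2 new) → pick Bravo (covers 1 new) → pick Comet (covers 1 new). Total picks: 5.
(The true minimum cover uses only 4 crews, so greedy is not optimal here.)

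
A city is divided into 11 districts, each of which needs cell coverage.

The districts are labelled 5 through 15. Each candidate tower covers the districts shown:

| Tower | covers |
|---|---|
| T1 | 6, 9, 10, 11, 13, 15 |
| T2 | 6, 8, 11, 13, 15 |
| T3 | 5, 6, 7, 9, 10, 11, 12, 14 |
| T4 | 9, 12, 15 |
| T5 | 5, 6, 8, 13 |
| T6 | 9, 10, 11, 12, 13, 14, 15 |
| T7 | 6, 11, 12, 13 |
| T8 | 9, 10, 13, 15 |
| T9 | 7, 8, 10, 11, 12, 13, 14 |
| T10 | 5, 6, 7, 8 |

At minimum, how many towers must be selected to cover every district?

2

Take {T6, T10}. Their union is {5, 6, 7, 8, 9, 10, 11, 12, 13, 14, 15}, which is all 11 districts.
No single tower has all 11 districts (the largest, T3, has 8), so 2 is optimal.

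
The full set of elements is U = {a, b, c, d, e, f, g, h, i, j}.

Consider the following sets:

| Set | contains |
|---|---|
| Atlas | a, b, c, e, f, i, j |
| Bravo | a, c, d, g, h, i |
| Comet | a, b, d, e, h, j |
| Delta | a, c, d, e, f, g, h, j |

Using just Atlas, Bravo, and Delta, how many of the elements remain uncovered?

Union of Atlas, Bravo, Delta = {a, b, c, d, e, f, g, h, i, j} — that's every element, so 0 are uncovered.

0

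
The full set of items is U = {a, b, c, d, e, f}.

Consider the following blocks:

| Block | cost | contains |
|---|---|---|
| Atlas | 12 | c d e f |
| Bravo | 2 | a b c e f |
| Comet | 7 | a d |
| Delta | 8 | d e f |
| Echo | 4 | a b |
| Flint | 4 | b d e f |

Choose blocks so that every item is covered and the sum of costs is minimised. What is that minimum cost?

6

Bravo, Flint together cover every item (Bravo ∪ Flint = {a, b, c, d, e, f}); total cost 2 + 4 = 6.
No covering selection has total cost below 6.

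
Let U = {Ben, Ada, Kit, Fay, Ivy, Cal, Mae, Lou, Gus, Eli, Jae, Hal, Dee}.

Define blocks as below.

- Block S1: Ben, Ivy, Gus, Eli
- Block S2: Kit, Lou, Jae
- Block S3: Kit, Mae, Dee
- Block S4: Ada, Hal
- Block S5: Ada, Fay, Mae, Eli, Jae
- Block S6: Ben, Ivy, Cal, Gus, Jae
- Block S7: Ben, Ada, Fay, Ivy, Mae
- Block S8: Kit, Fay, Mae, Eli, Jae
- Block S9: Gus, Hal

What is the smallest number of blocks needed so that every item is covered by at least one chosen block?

5

S2, S3, S4, S6, and S8 cover everything between them: the union {Ben, Ada, Kit, Fay, Ivy, Cal, Mae, Lou, Gus, Eli, Jae, Hal, Dee} is all of U.
No 4 of the 9 blocks cover everything (all 126 combinations miss at least one item), so 5 is optimal.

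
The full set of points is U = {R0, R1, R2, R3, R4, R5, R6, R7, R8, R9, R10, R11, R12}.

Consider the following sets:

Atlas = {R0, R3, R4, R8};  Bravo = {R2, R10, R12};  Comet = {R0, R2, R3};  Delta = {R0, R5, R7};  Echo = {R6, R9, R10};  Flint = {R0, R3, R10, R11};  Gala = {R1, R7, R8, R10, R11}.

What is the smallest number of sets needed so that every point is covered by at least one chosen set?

Atlas and Bravo and Delta and Echo and Gala together: Atlas ∪ Bravo ∪ Delta ∪ Echo ∪ Gala = {R0, R1, R2, R3, R4, R5, R6, R7, R8, R9, R10, R11, R12} — every point is covered.
No 4 of the 7 sets cover everything (all 35 combinations miss at least one point), so 5 is optimal.

5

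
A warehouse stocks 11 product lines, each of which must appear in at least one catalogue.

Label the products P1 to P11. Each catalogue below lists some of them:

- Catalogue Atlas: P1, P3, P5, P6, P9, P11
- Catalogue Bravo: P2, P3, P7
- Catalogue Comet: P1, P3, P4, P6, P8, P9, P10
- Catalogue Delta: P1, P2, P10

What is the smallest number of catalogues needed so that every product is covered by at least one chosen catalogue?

3

Atlas and Bravo and Comet together: Atlas ∪ Bravo ∪ Comet = {P1, P2, P3, P4, P5, P6, P7, P8, P9, P10, P11} — every product is covered.
Only Comet contains P4, so Comet is forced; the remaining 4 products need at least 2 more catalogues (each remaining catalogue adds at most 2) — so at least 3 catalogues are needed, and 3 is optimal.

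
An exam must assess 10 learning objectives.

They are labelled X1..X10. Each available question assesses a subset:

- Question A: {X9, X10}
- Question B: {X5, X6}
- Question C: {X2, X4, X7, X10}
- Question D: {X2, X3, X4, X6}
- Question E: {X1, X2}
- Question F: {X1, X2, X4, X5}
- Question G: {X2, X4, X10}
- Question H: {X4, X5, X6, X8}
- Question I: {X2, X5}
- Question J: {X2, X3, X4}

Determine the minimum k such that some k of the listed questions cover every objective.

5

A and C and F and H and J together: A ∪ C ∪ F ∪ H ∪ J = {X1, X2, X3, X4, X5, X6, X7, X8, X9, X10} — every objective is covered.
No 4 of the 10 questions cover everything (all 210 combinations miss at least one objective), so 5 is optimal.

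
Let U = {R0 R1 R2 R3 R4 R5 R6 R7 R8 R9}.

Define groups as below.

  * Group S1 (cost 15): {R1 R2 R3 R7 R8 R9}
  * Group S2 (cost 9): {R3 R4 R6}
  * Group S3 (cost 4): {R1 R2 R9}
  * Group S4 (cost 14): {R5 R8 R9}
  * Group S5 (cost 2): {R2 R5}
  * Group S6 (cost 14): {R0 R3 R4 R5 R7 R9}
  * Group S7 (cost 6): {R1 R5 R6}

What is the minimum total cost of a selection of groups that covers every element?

S1, S6, S7 together cover every element (S1 ∪ S6 ∪ S7 = {R0, R1, R2, R3, R4, R5, R6, R7, R8, R9}); total cost 15 + 14 + 6 = 35.
The greedy pick S5, S3, S2, S6, S4 costs 43; no covering selection beats 35.

35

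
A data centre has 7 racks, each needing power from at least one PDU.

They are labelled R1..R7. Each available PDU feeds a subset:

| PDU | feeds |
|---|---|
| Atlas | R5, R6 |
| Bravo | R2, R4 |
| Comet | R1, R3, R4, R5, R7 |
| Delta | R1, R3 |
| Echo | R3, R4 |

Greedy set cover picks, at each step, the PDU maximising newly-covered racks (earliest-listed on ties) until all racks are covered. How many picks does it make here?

3

Greedy: pick Comet (covers 5 new) → pick Atlas (covers 1 new) → pick Bravo (covers 1 new). Total picks: 3.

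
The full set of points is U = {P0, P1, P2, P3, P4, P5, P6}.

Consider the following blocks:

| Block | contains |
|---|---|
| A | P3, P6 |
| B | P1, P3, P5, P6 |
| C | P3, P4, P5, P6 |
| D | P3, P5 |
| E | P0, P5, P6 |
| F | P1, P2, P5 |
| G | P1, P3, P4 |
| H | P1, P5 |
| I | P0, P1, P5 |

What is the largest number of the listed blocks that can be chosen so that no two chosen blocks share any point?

2

E, G are pairwise disjoint (E={P0,P5,P6}; G={P1,P3,P4}).
Every remaining block overlaps one of these, and no 3 of the listed blocks are pairwise disjoint, so 2 is the maximum.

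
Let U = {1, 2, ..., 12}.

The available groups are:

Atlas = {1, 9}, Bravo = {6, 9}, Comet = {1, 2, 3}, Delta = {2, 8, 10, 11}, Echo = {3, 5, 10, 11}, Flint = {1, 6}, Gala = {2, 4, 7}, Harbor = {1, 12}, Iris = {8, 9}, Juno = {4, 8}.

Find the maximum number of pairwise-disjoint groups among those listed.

Bravo, Echo, Gala, Harbor are pairwise disjoint (Bravo={6,9}; Echo={3,5,10,11}; Gala={2,4,7}; Harbor={1,12}).
Every remaining group overlaps one of these, and no 5 of the listed groups are pairwise disjoint, so 4 is the maximum.

4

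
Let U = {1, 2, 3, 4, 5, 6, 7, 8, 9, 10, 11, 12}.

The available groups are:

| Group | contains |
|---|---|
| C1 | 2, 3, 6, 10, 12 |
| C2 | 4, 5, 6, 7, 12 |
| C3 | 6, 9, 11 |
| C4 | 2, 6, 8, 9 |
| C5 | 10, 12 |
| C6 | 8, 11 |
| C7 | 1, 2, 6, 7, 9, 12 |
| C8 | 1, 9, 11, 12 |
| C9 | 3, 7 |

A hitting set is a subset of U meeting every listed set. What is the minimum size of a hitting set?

4

H = {6, 7, 10, 11} meets every group (each contains at least one member of H), and |H| = 4.
No choice of 3 points meets every group, so 4 is the minimum.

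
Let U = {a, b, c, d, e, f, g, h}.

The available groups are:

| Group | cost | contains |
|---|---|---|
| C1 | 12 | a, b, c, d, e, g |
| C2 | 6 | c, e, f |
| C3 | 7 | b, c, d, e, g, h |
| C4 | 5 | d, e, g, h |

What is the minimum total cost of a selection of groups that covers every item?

C1, C2, C4 together cover every item (C1 ∪ C2 ∪ C4 = {a, b, c, d, e, f, g, h}); total cost 12 + 6 + 5 = 23.
The greedy pick C3, C2, C1 costs 25; no covering selection beats 23.

23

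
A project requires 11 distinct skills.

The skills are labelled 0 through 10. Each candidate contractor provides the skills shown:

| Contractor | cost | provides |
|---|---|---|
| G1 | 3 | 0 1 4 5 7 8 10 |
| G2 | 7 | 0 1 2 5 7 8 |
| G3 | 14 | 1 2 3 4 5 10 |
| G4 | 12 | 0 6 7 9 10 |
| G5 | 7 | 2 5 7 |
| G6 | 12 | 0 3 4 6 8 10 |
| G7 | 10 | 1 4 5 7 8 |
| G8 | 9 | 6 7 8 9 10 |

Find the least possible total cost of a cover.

G1, G3, G8 together cover every skill (G1 ∪ G3 ∪ G8 = {0, 1, 2, 3, 4, 5, 6, 7, 8, 9, 10}); total cost 3 + 14 + 9 = 26.
The greedy pick G1, G8, G2, G6 costs 31; no covering selection beats 26.

26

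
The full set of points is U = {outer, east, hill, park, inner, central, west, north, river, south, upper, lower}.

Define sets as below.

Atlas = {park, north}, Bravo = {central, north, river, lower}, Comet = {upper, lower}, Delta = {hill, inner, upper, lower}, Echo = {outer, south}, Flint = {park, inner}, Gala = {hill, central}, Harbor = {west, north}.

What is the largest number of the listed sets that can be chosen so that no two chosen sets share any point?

Comet, Echo, Flint, Gala, Harbor are pairwise disjoint (Comet={upper,lower}; Echo={outer,south}; Flint={park,inner}; Gala={hill,central}; Harbor={west,north}).
Every remaining set overlaps one of these, and no 6 of the listed sets are pairwise disjoint, so 5 is the maximum.

5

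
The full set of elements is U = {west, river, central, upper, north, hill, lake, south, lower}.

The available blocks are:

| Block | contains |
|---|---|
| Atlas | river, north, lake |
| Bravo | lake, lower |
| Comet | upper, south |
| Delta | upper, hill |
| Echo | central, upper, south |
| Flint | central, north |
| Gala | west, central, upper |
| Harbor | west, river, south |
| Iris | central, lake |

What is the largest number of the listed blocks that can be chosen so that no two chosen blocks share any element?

4

Bravo, Delta, Flint, Harbor are pairwise disjoint (Bravo={lake,lower}; Delta={upper,hill}; Flint={central,north}; Harbor={west,river,south}).
Every remaining block overlaps one of these, and no 5 of the listed blocks are pairwise disjoint, so 4 is the maximum.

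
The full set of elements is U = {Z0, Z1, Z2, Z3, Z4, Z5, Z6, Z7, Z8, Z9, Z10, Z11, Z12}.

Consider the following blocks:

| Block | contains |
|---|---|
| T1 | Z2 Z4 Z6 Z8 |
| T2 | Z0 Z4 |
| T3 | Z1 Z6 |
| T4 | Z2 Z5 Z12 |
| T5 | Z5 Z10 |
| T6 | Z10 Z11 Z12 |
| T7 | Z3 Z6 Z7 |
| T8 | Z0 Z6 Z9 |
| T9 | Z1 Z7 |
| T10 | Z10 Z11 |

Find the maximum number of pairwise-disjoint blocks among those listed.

4

T2, T4, T9, T10 are pairwise disjoint (T2={Z0,Z4}; T4={Z2,Z5,Z12}; T9={Z1,Z7}; T10={Z10,Z11}).
Every remaining block overlaps one of these, and no 5 of the listed blocks are pairwise disjoint, so 4 is the maximum.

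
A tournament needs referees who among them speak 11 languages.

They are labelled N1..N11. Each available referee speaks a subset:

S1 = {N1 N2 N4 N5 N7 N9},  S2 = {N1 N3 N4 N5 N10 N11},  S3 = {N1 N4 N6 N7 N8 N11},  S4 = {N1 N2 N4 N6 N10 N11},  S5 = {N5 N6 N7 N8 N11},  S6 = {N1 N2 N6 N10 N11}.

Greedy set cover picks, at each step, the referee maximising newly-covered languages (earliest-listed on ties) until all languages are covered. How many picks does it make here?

Greedy: pick S1 (covers 6 new) → pick S2 (covers 3 new) → pick S3 (covers 2 new). Total picks: 3.

3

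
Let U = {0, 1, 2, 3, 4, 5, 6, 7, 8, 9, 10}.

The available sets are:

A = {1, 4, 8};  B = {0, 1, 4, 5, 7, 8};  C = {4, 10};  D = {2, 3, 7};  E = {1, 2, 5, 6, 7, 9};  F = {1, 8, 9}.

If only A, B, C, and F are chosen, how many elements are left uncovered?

3

Union of A, B, C, F = {0, 1, 4, 5, 7, 8, 9, 10}.
Not covered: 2, 3, 6 — 3 elements.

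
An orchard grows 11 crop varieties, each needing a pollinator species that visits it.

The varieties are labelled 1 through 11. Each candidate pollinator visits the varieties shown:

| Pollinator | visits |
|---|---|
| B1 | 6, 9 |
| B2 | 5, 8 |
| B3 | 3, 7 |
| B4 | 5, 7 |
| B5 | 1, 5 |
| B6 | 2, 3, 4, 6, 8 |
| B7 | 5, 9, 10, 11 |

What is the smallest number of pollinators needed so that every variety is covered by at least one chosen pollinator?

Take {B4, B5, B6, B7}. Their union is {1, 2, 3, 4, 5, 6, 7, 8, 9, 10, 11}, which is all 11 varieties.
No 3 of the 7 pollinators cover everything (all 35 combinations miss at least one variety), so 4 is optimal.

4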